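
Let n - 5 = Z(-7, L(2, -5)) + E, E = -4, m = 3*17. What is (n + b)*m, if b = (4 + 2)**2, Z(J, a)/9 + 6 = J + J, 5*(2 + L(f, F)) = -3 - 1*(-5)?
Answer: -7293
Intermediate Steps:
L(f, F) = -8/5 (L(f, F) = -2 + (-3 - 1*(-5))/5 = -2 + (-3 + 5)/5 = -2 + (1/5)*2 = -2 + 2/5 = -8/5)
m = 51
Z(J, a) = -54 + 18*J (Z(J, a) = -54 + 9*(J + J) = -54 + 9*(2*J) = -54 + 18*J)
b = 36 (b = 6**2 = 36)
n = -179 (n = 5 + ((-54 + 18*(-7)) - 4) = 5 + ((-54 - 126) - 4) = 5 + (-180 - 4) = 5 - 184 = -179)
(n + b)*m = (-179 + 36)*51 = -143*51 = -7293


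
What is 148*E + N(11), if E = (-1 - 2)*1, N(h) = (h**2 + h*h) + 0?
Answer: -202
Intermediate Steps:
N(h) = 2*h**2 (N(h) = (h**2 + h**2) + 0 = 2*h**2 + 0 = 2*h**2)
E = -3 (E = -3*1 = -3)
148*E + N(11) = 148*(-3) + 2*11**2 = -444 + 2*121 = -444 + 242 = -202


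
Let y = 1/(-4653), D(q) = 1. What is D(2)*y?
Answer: -1/4653 ≈ -0.00021492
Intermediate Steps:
y = -1/4653 ≈ -0.00021492
D(2)*y = 1*(-1/4653) = -1/4653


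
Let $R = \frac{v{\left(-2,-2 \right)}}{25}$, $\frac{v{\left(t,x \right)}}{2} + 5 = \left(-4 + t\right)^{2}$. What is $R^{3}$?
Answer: $\frac{238328}{15625} \approx 15.253$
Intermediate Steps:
$v{\left(t,x \right)} = -10 + 2 \left(-4 + t\right)^{2}$
$R = \frac{62}{25}$ ($R = \frac{-10 + 2 \left(-4 - 2\right)^{2}}{25} = \left(-10 + 2 \left(-6\right)^{2}\right) \frac{1}{25} = \left(-10 + 2 \cdot 36\right) \frac{1}{25} = \left(-10 + 72\right) \frac{1}{25} = 62 \cdot \frac{1}{25} = \frac{62}{25} \approx 2.48$)
$R^{3} = \left(\frac{62}{25}\right)^{3} = \frac{238328}{15625}$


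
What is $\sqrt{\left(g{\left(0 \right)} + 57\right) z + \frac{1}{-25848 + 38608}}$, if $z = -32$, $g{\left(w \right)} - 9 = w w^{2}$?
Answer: $\frac{i \sqrt{85967689610}}{6380} \approx 45.956 i$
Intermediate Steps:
$g{\left(w \right)} = 9 + w^{3}$ ($g{\left(w \right)} = 9 + w w^{2} = 9 + w^{3}$)
$\sqrt{\left(g{\left(0 \right)} + 57\right) z + \frac{1}{-25848 + 38608}} = \sqrt{\left(\left(9 + 0^{3}\right) + 57\right) \left(-32\right) + \frac{1}{-25848 + 38608}} = \sqrt{\left(\left(9 + 0\right) + 57\right) \left(-32\right) + \frac{1}{12760}} = \sqrt{\left(9 + 57\right) \left(-32\right) + \frac{1}{12760}} = \sqrt{66 \left(-32\right) + \frac{1}{12760}} = \sqrt{-2112 + \frac{1}{12760}} = \sqrt{- \frac{26949119}{12760}} = \frac{i \sqrt{85967689610}}{6380}$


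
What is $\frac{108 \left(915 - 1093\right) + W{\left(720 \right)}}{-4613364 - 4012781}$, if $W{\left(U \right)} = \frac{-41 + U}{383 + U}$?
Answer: $\frac{21203393}{9514637935} \approx 0.0022285$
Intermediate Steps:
$W{\left(U \right)} = \frac{-41 + U}{383 + U}$
$\frac{108 \left(915 - 1093\right) + W{\left(720 \right)}}{-4613364 - 4012781} = \frac{108 \left(915 - 1093\right) + \frac{-41 + 720}{383 + 720}}{-4613364 - 4012781} = \frac{108 \left(-178\right) + \frac{1}{1103} \cdot 679}{-8626145} = \left(-19224 + \frac{1}{1103} \cdot 679\right) \left(- \frac{1}{8626145}\right) = \left(-19224 + \frac{679}{1103}\right) \left(- \frac{1}{8626145}\right) = \left(- \frac{21203393}{1103}\right) \left(- \frac{1}{8626145}\right) = \frac{21203393}{9514637935}$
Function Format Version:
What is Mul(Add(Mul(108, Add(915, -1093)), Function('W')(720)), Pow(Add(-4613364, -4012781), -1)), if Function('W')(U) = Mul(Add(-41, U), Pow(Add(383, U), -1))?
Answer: Rational(21203393, 9514637935) ≈ 0.0022285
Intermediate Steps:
Function('W')(U) = Mul(Pow(Add(383, U), -1), Add(-41, U))
Mul(Add(Mul(108, Add(915, -1093)), Function('W')(720)), Pow(Add(-4613364, -4012781), -1)) = Mul(Add(Mul(108, Add(915, -1093)), Mul(Pow(Add(383, 720), -1), Add(-41, 720))), Pow(Add(-4613364, -4012781), -1)) = Mul(Add(Mul(108, -178), Mul(Pow(1103, -1), 679)), Pow(-8626145, -1)) = Mul(Add(-19224, Mul(Rational(1, 1103), 679)), Rational(-1, 8626145)) = Mul(Add(-19224, Rational(679, 1103)), Rational(-1, 8626145)) = Mul(Rational(-21203393, 1103), Rational(-1, 8626145)) = Rational(21203393, 9514637935)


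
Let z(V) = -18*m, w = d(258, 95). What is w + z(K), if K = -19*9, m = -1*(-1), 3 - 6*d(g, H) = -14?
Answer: -91/6 ≈ -15.167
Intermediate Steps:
d(g, H) = 17/6 (d(g, H) = ½ - ⅙*(-14) = ½ + 7/3 = 17/6)
w = 17/6 ≈ 2.8333
m = 1
K = -171
z(V) = -18 (z(V) = -18*1 = -18)
w + z(K) = 17/6 - 18 = -91/6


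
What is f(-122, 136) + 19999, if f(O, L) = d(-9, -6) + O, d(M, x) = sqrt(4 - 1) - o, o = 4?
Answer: 19873 + sqrt(3) ≈ 19875.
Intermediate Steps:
d(M, x) = -4 + sqrt(3) (d(M, x) = sqrt(4 - 1) - 1*4 = sqrt(3) - 4 = -4 + sqrt(3))
f(O, L) = -4 + O + sqrt(3) (f(O, L) = (-4 + sqrt(3)) + O = -4 + O + sqrt(3))
f(-122, 136) + 19999 = (-4 - 122 + sqrt(3)) + 19999 = (-126 + sqrt(3)) + 19999 = 19873 + sqrt(3)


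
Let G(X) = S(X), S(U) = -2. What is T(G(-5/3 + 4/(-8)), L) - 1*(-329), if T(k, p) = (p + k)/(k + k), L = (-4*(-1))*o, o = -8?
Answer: 675/2 ≈ 337.50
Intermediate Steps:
L = -32 (L = -4*(-1)*(-8) = 4*(-8) = -32)
G(X) = -2
T(k, p) = (k + p)/(2*k) (T(k, p) = (k + p)/((2*k)) = (k + p)*(1/(2*k)) = (k + p)/(2*k))
T(G(-5/3 + 4/(-8)), L) - 1*(-329) = (½)*(-2 - 32)/(-2) - 1*(-329) = (½)*(-½)*(-34) + 329 = 17/2 + 329 = 675/2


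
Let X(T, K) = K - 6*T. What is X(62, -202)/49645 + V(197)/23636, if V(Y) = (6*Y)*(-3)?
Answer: -94804117/586704610 ≈ -0.16159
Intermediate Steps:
V(Y) = -18*Y
X(62, -202)/49645 + V(197)/23636 = (-202 - 6*62)/49645 - 18*197/23636 = (-202 - 372)*(1/49645) - 3546*1/23636 = -574*1/49645 - 1773/11818 = -574/49645 - 1773/11818 = -94804117/586704610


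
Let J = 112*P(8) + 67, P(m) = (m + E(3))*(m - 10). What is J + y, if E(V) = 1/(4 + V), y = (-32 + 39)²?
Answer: -1708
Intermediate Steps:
y = 49 (y = 7² = 49)
P(m) = (-10 + m)*(⅐ + m) (P(m) = (m + 1/(4 + 3))*(m - 10) = (m + 1/7)*(-10 + m) = (m + ⅐)*(-10 + m) = (⅐ + m)*(-10 + m) = (-10 + m)*(⅐ + m))
J = -1757 (J = 112*(-10/7 + 8² - 69/7*8) + 67 = 112*(-10/7 + 64 - 552/7) + 67 = 112*(-114/7) + 67 = -1824 + 67 = -1757)
J + y = -1757 + 49 = -1708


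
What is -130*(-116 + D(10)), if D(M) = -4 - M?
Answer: 16900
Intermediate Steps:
-130*(-116 + D(10)) = -130*(-116 + (-4 - 1*10)) = -130*(-116 + (-4 - 10)) = -130*(-116 - 14) = -130*(-130) = 16900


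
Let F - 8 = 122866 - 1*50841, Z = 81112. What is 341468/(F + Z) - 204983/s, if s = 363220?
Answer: 3705435417/2225013076 ≈ 1.6654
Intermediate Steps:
F = 72033 (F = 8 + (122866 - 1*50841) = 8 + (122866 - 50841) = 8 + 72025 = 72033)
341468/(F + Z) - 204983/s = 341468/(72033 + 81112) - 204983/363220 = 341468/153145 - 204983*1/363220 = 341468*(1/153145) - 204983/363220 = 341468/153145 - 204983/363220 = 3705435417/2225013076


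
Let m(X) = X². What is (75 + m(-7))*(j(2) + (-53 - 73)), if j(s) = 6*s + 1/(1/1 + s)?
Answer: -42284/3 ≈ -14095.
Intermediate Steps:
j(s) = 1/(1 + s) + 6*s (j(s) = 6*s + 1/(1 + s) = 1/(1 + s) + 6*s)
(75 + m(-7))*(j(2) + (-53 - 73)) = (75 + (-7)²)*((1 + 6*2 + 6*2²)/(1 + 2) + (-53 - 73)) = (75 + 49)*((1 + 12 + 6*4)/3 - 126) = 124*((1 + 12 + 24)/3 - 126) = 124*((⅓)*37 - 126) = 124*(37/3 - 126) = 124*(-341/3) = -42284/3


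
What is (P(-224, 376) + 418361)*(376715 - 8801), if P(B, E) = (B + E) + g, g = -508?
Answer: 153789891570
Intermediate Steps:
P(B, E) = -508 + B + E (P(B, E) = (B + E) - 508 = -508 + B + E)
(P(-224, 376) + 418361)*(376715 - 8801) = ((-508 - 224 + 376) + 418361)*(376715 - 8801) = (-356 + 418361)*367914 = 418005*367914 = 153789891570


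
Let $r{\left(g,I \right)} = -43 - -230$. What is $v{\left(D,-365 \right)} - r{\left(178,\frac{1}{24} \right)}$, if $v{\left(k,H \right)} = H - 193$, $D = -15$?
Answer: $-745$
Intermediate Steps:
$r{\left(g,I \right)} = 187$ ($r{\left(g,I \right)} = -43 + 230 = 187$)
$v{\left(k,H \right)} = -193 + H$
$v{\left(D,-365 \right)} - r{\left(178,\frac{1}{24} \right)} = \left(-193 - 365\right) - 187 = -558 - 187 = -745$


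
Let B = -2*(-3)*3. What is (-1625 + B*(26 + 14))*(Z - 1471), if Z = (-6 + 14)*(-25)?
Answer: 1512255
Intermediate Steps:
B = 18 (B = 6*3 = 18)
Z = -200 (Z = 8*(-25) = -200)
(-1625 + B*(26 + 14))*(Z - 1471) = (-1625 + 18*(26 + 14))*(-200 - 1471) = (-1625 + 18*40)*(-1671) = (-1625 + 720)*(-1671) = -905*(-1671) = 1512255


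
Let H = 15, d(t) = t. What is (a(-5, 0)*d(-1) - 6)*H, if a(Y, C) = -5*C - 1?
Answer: -75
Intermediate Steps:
a(Y, C) = -1 - 5*C
(a(-5, 0)*d(-1) - 6)*H = ((-1 - 5*0)*(-1) - 6)*15 = ((-1 + 0)*(-1) - 6)*15 = (-1*(-1) - 6)*15 = (1 - 6)*15 = -5*15 = -75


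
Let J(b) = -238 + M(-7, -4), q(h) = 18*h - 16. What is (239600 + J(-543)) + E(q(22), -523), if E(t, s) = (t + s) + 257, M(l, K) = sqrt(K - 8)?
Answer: 239476 + 2*I*sqrt(3) ≈ 2.3948e+5 + 3.4641*I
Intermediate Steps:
M(l, K) = sqrt(-8 + K)
q(h) = -16 + 18*h
J(b) = -238 + 2*I*sqrt(3) (J(b) = -238 + sqrt(-8 - 4) = -238 + sqrt(-12) = -238 + 2*I*sqrt(3))
E(t, s) = 257 + s + t (E(t, s) = (s + t) + 257 = 257 + s + t)
(239600 + J(-543)) + E(q(22), -523) = (239600 + (-238 + 2*I*sqrt(3))) + (257 - 523 + (-16 + 18*22)) = (239362 + 2*I*sqrt(3)) + (257 - 523 + (-16 + 396)) = (239362 + 2*I*sqrt(3)) + (257 - 523 + 380) = (239362 + 2*I*sqrt(3)) + 114 = 239476 + 2*I*sqrt(3)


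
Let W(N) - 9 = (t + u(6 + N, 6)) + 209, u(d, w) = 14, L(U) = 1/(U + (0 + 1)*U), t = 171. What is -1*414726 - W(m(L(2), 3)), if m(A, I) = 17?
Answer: -415129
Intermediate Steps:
L(U) = 1/(2*U) (L(U) = 1/(U + 1*U) = 1/(U + U) = 1/(2*U))
W(N) = 403 (W(N) = 9 + ((171 + 14) + 209) = 9 + (185 + 209) = 9 + 394 = 403)
-1*414726 - W(m(L(2), 3)) = -1*414726 - 1*403 = -414726 - 403 = -415129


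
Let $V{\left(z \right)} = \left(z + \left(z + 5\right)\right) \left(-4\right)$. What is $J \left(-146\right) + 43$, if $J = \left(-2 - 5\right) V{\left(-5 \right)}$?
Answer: $20483$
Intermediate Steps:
$V{\left(z \right)} = -20 - 8 z$ ($V{\left(z \right)} = \left(z + \left(5 + z\right)\right) \left(-4\right) = \left(5 + 2 z\right) \left(-4\right) = -20 - 8 z$)
$J = -140$ ($J = \left(-2 - 5\right) \left(-20 - -40\right) = - 7 \left(-20 + 40\right) = \left(-7\right) 20 = -140$)
$J \left(-146\right) + 43 = \left(-140\right) \left(-146\right) + 43 = 20440 + 43 = 20483$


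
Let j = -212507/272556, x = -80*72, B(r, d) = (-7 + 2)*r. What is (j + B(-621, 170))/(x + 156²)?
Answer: 846073873/5063000256 ≈ 0.16711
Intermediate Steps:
B(r, d) = -5*r
x = -5760
j = -212507/272556 (j = -212507*1/272556 = -212507/272556 ≈ -0.77968)
(j + B(-621, 170))/(x + 156²) = (-212507/272556 - 5*(-621))/(-5760 + 156²) = (-212507/272556 + 3105)/(-5760 + 24336) = (846073873/272556)/18576 = (846073873/272556)*(1/18576) = 846073873/5063000256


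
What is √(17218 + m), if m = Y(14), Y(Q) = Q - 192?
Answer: 4*√1065 ≈ 130.54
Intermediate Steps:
Y(Q) = -192 + Q
m = -178 (m = -192 + 14 = -178)
√(17218 + m) = √(17218 - 178) = √17040 = 4*√1065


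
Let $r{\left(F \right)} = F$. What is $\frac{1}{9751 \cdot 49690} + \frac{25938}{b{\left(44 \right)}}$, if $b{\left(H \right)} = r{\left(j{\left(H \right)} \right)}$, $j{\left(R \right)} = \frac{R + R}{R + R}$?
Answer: $\frac{12567666254221}{484527190} \approx 25938.0$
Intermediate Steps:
$j{\left(R \right)} = 1$ ($j{\left(R \right)} = \frac{2 R}{2 R} = 2 R \frac{1}{2 R} = 1$)
$b{\left(H \right)} = 1$
$\frac{1}{9751 \cdot 49690} + \frac{25938}{b{\left(44 \right)}} = \frac{1}{9751 \cdot 49690} + \frac{25938}{1} = \frac{1}{9751} \cdot \frac{1}{49690} + 25938 \cdot 1 = \frac{1}{484527190} + 25938 = \frac{12567666254221}{484527190}$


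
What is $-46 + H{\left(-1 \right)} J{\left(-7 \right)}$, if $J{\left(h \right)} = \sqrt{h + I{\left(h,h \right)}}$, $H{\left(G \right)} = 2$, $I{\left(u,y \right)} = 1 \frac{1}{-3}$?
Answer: $-46 + \frac{2 i \sqrt{66}}{3} \approx -46.0 + 5.416 i$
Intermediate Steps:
$I{\left(u,y \right)} = - \frac{1}{3}$ ($I{\left(u,y \right)} = 1 \left(- \frac{1}{3}\right) = - \frac{1}{3}$)
$J{\left(h \right)} = \sqrt{- \frac{1}{3} + h}$ ($J{\left(h \right)} = \sqrt{h - \frac{1}{3}} = \sqrt{- \frac{1}{3} + h}$)
$-46 + H{\left(-1 \right)} J{\left(-7 \right)} = -46 + 2 \frac{\sqrt{-3 + 9 \left(-7\right)}}{3} = -46 + 2 \frac{\sqrt{-3 - 63}}{3} = -46 + 2 \frac{\sqrt{-66}}{3} = -46 + 2 \frac{i \sqrt{66}}{3} = -46 + \frac{2 i \sqrt{66}}{3}$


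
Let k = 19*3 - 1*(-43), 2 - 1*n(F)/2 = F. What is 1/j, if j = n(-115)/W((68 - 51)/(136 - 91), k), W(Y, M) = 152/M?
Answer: 19/2925 ≈ 0.0064957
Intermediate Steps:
n(F) = 4 - 2*F
k = 100 (k = 57 + 43 = 100)
j = 2925/19 (j = (4 - 2*(-115))/((152/100)) = (4 + 230)/((152*(1/100))) = 234/(38/25) = 234*(25/38) = 2925/19 ≈ 153.95)
1/j = 1/(2925/19) = 19/2925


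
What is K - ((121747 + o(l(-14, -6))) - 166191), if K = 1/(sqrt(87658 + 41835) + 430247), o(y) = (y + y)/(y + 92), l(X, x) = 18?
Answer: 452489002294077017/10181179333380 - sqrt(129493)/185112351516 ≈ 44444.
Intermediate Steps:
o(y) = 2*y/(92 + y) (o(y) = (2*y)/(92 + y) = 2*y/(92 + y))
K = 1/(430247 + sqrt(129493)) (K = 1/(sqrt(129493) + 430247) = 1/(430247 + sqrt(129493)) ≈ 2.3223e-6)
K - ((121747 + o(l(-14, -6))) - 166191) = (430247/185112351516 - sqrt(129493)/185112351516) - ((121747 + 2*18/(92 + 18)) - 166191) = (430247/185112351516 - sqrt(129493)/185112351516) - ((121747 + 2*18/110) - 166191) = (430247/185112351516 - sqrt(129493)/185112351516) - ((121747 + 2*18*(1/110)) - 166191) = (430247/185112351516 - sqrt(129493)/185112351516) - ((121747 + 18/55) - 166191) = (430247/185112351516 - sqrt(129493)/185112351516) - (6696103/55 - 166191) = (430247/185112351516 - sqrt(129493)/185112351516) - 1*(-2444402/55) = (430247/185112351516 - sqrt(129493)/185112351516) + 2444402/55 = 452489002294077017/10181179333380 - sqrt(129493)/185112351516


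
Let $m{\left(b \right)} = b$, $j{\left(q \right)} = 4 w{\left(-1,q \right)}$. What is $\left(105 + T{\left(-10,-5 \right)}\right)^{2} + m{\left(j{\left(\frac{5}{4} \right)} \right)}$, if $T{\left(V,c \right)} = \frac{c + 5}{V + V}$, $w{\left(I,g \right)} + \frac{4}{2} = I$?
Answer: $11013$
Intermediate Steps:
$w{\left(I,g \right)} = -2 + I$
$T{\left(V,c \right)} = \frac{5 + c}{2 V}$
$j{\left(q \right)} = -12$ ($j{\left(q \right)} = 4 \left(-2 - 1\right) = 4 \left(-3\right) = -12$)
$\left(105 + T{\left(-10,-5 \right)}\right)^{2} + m{\left(j{\left(\frac{5}{4} \right)} \right)} = \left(105 + \frac{5 - 5}{2 \left(-10\right)}\right)^{2} - 12 = \left(105 + \frac{1}{2} \left(- \frac{1}{10}\right) 0\right)^{2} - 12 = \left(105 + 0\right)^{2} - 12 = 105^{2} - 12 = 11025 - 12 = 11013$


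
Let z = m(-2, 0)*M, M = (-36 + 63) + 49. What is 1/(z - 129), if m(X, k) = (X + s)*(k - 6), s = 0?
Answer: 1/783 ≈ 0.0012771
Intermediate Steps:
m(X, k) = X*(-6 + k) (m(X, k) = (X + 0)*(k - 6) = X*(-6 + k))
M = 76 (M = 27 + 49 = 76)
z = 912 (z = -2*(-6 + 0)*76 = -2*(-6)*76 = 12*76 = 912)
1/(z - 129) = 1/(912 - 129) = 1/783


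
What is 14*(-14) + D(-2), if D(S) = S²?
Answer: -192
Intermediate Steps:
14*(-14) + D(-2) = 14*(-14) + (-2)² = -196 + 4 = -192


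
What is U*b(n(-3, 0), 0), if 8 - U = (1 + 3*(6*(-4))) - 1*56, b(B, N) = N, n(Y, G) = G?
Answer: 0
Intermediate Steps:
U = 135 (U = 8 - ((1 + 3*(6*(-4))) - 1*56) = 8 - ((1 + 3*(-24)) - 56) = 8 - ((1 - 72) - 56) = 8 - (-71 - 56) = 8 - 1*(-127) = 8 + 127 = 135)
U*b(n(-3, 0), 0) = 135*0 = 0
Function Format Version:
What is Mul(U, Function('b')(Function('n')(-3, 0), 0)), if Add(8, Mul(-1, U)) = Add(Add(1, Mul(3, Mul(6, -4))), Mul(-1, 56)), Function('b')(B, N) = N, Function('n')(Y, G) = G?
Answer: 0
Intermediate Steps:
U = 135 (U = Add(8, Mul(-1, Add(Add(1, Mul(3, Mul(6, -4))), Mul(-1, 56)))) = Add(8, Mul(-1, Add(Add(1, Mul(3, -24)), -56))) = Add(8, Mul(-1, Add(Add(1, -72), -56))) = Add(8, Mul(-1, Add(-71, -56))) = Add(8, Mul(-1, -127)) = Add(8, 127) = 135)
Mul(U, Function('b')(Function('n')(-3, 0), 0)) = Mul(135, 0) = 0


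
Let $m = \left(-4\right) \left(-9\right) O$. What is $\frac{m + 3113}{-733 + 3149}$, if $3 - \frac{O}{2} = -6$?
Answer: $\frac{3761}{2416} \approx 1.5567$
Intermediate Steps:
$O = 18$ ($O = 6 - -12 = 6 + 12 = 18$)
$m = 648$ ($m = \left(-4\right) \left(-9\right) 18 = 36 \cdot 18 = 648$)
$\frac{m + 3113}{-733 + 3149} = \frac{648 + 3113}{-733 + 3149} = \frac{3761}{2416}$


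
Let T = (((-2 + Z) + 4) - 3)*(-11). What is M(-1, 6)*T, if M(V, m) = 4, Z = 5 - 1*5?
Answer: 44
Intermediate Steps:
Z = 0 (Z = 5 - 5 = 0)
T = 11 (T = (((-2 + 0) + 4) - 3)*(-11) = ((-2 + 4) - 3)*(-11) = (2 - 3)*(-11) = -1*(-11) = 11)
M(-1, 6)*T = 4*11 = 44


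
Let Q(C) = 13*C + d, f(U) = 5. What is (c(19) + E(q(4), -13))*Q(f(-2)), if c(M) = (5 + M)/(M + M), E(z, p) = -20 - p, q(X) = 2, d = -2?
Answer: -7623/19 ≈ -401.21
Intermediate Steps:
Q(C) = -2 + 13*C (Q(C) = 13*C - 2 = -2 + 13*C)
c(M) = (5 + M)/(2*M) (c(M) = (5 + M)/((2*M)) = (5 + M)*(1/(2*M)) = (5 + M)/(2*M))
(c(19) + E(q(4), -13))*Q(f(-2)) = ((1/2)*(5 + 19)/19 + (-20 - 1*(-13)))*(-2 + 13*5) = ((1/2)*(1/19)*24 + (-20 + 13))*(-2 + 65) = (12/19 - 7)*63 = -121/19*63 = -7623/19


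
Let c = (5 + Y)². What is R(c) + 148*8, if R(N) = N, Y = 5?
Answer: 1284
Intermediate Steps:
c = 100 (c = (5 + 5)² = 10² = 100)
R(c) + 148*8 = 100 + 148*8 = 100 + 1184 = 1284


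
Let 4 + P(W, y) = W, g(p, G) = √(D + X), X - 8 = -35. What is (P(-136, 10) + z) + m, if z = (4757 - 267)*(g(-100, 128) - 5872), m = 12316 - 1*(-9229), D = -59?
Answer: -26343875 + 4490*I*√86 ≈ -2.6344e+7 + 41639.0*I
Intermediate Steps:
X = -27 (X = 8 - 35 = -27)
g(p, G) = I*√86 (g(p, G) = √(-59 - 27) = √(-86) = I*√86)
m = 21545 (m = 12316 + 9229 = 21545)
P(W, y) = -4 + W
z = -26365280 + 4490*I*√86 (z = (4757 - 267)*(I*√86 - 5872) = 4490*(-5872 + I*√86) = -26365280 + 4490*I*√86 ≈ -2.6365e+7 + 41639.0*I)
(P(-136, 10) + z) + m = ((-4 - 136) + (-26365280 + 4490*I*√86)) + 21545 = (-140 + (-26365280 + 4490*I*√86)) + 21545 = (-26365420 + 4490*I*√86) + 21545 = -26343875 + 4490*I*√86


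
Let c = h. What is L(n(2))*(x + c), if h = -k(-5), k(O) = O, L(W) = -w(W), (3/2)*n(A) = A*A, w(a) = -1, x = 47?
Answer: 52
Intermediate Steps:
n(A) = 2*A²/3 (n(A) = 2*(A*A)/3 = 2*A²/3)
L(W) = 1 (L(W) = -1*(-1) = 1)
h = 5 (h = -1*(-5) = 5)
c = 5
L(n(2))*(x + c) = 1*(47 + 5) = 1*52 = 52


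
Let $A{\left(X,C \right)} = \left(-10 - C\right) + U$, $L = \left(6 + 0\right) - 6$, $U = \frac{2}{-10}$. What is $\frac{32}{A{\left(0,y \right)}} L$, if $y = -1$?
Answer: $0$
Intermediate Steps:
$U = - \frac{1}{5}$ ($U = 2 \left(- \frac{1}{10}\right) = - \frac{1}{5} \approx -0.2$)
$L = 0$ ($L = 6 - 6 = 0$)
$A{\left(X,C \right)} = - \frac{51}{5} - C$ ($A{\left(X,C \right)} = \left(-10 - C\right) - \frac{1}{5} = - \frac{51}{5} - C$)
$\frac{32}{A{\left(0,y \right)}} L = \frac{32}{- \frac{51}{5} - -1} \cdot 0 = \frac{32}{- \frac{51}{5} + 1} \cdot 0 = \frac{32}{- \frac{46}{5}} \cdot 0 = 32 \left(- \frac{5}{46}\right) 0 = \left(- \frac{80}{23}\right) 0 = 0$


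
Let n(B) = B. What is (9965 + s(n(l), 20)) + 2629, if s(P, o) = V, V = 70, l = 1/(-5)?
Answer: 12664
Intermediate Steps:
l = -⅕ ≈ -0.20000
s(P, o) = 70
(9965 + s(n(l), 20)) + 2629 = (9965 + 70) + 2629 = 10035 + 2629 = 12664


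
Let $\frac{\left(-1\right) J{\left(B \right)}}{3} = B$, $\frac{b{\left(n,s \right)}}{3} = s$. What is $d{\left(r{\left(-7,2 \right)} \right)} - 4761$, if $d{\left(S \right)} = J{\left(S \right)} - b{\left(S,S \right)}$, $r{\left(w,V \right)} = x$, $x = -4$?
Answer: $-4737$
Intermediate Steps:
$r{\left(w,V \right)} = -4$
$b{\left(n,s \right)} = 3 s$
$J{\left(B \right)} = - 3 B$
$d{\left(S \right)} = - 6 S$ ($d{\left(S \right)} = - 3 S - 3 S = - 6 S$)
$d{\left(r{\left(-7,2 \right)} \right)} - 4761 = \left(-6\right) \left(-4\right) - 4761 = 24 - 4761 = -4737$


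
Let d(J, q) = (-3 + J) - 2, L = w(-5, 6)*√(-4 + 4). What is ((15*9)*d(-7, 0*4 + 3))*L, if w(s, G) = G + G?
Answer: 0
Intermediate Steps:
w(s, G) = 2*G
L = 0 (L = (2*6)*√(-4 + 4) = 12*√0 = 12*0 = 0)
d(J, q) = -5 + J
((15*9)*d(-7, 0*4 + 3))*L = ((15*9)*(-5 - 7))*0 = (135*(-12))*0 = -1620*0 = 0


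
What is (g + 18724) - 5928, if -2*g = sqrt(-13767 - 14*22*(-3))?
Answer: 12796 - 3*I*sqrt(1427)/2 ≈ 12796.0 - 56.663*I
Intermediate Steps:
g = -3*I*sqrt(1427)/2 (g = -sqrt(-13767 - 14*22*(-3))/2 = -sqrt(-13767 - 308*(-3))/2 = -sqrt(-13767 + 924)/2 = -3*I*sqrt(1427)/2 ≈ -56.663*I)
(g + 18724) - 5928 = (-3*I*sqrt(1427)/2 + 18724) - 5928 = (18724 - 3*I*sqrt(1427)/2) - 5928 = 12796 - 3*I*sqrt(1427)/2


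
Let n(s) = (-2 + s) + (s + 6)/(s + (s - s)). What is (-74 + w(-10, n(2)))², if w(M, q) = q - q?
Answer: 5476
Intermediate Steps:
n(s) = -2 + s + (6 + s)/s (n(s) = (-2 + s) + (6 + s)/(s + 0) = (-2 + s) + (6 + s)/s = -2 + s + (6 + s)/s)
w(M, q) = 0
(-74 + w(-10, n(2)))² = (-74 + 0)² = (-74)² = 5476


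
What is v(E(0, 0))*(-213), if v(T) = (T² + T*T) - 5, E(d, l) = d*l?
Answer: 1065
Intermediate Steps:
v(T) = -5 + 2*T² (v(T) = (T² + T²) - 5 = 2*T² - 5 = -5 + 2*T²)
v(E(0, 0))*(-213) = (-5 + 2*(0*0)²)*(-213) = (-5 + 2*0²)*(-213) = (-5 + 2*0)*(-213) = (-5 + 0)*(-213) = -5*(-213) = 1065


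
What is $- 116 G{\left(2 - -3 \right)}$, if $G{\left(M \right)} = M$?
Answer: $-580$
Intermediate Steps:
$- 116 G{\left(2 - -3 \right)} = - 116 \left(2 - -3\right) = - 116 \left(2 + 3\right) = \left(-116\right) 5 = -580$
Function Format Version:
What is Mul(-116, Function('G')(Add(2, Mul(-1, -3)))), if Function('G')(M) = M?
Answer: -580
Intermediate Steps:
Mul(-116, Function('G')(Add(2, Mul(-1, -3)))) = Mul(-116, Add(2, Mul(-1, -3))) = Mul(-116, Add(2, 3)) = Mul(-116, 5) = -580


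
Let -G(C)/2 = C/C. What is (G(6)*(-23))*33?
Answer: 1518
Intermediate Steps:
G(C) = -2 (G(C) = -2*C/C = -2*1 = -2)
(G(6)*(-23))*33 = -2*(-23)*33 = 46*33 = 1518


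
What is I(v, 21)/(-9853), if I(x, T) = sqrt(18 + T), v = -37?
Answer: -sqrt(39)/9853 ≈ -0.00063382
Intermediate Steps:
I(v, 21)/(-9853) = sqrt(18 + 21)/(-9853) = sqrt(39)*(-1/9853) = -sqrt(39)/9853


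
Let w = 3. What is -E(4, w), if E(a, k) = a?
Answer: -4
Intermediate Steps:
-E(4, w) = -1*4 = -4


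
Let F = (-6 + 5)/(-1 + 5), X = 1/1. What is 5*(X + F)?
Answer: 15/4 ≈ 3.7500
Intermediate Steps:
X = 1
F = -¼ (F = -1/4 = -1*¼ = -¼ ≈ -0.25000)
5*(X + F) = 5*(1 - ¼) = 5*(¾) = 15/4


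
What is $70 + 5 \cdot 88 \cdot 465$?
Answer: $204670$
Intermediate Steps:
$70 + 5 \cdot 88 \cdot 465 = 70 + 440 \cdot 465 = 70 + 204600 = 204670$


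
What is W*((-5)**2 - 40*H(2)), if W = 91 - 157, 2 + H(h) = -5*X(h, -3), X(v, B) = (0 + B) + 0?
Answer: 32670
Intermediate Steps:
X(v, B) = B (X(v, B) = B + 0 = B)
H(h) = 13 (H(h) = -2 - 5*(-3) = -2 + 15 = 13)
W = -66
W*((-5)**2 - 40*H(2)) = -66*((-5)**2 - 40*13) = -66*(25 - 520) = -66*(-495) = 32670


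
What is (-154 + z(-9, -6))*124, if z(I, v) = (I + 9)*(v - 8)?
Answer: -19096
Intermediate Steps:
z(I, v) = (-8 + v)*(9 + I) (z(I, v) = (9 + I)*(-8 + v) = (-8 + v)*(9 + I))
(-154 + z(-9, -6))*124 = (-154 + (-72 - 8*(-9) + 9*(-6) - 9*(-6)))*124 = (-154 + (-72 + 72 - 54 + 54))*124 = (-154 + 0)*124 = -154*124 = -19096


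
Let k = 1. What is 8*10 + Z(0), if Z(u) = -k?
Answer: 79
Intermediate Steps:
Z(u) = -1 (Z(u) = -1*1 = -1)
8*10 + Z(0) = 8*10 - 1 = 80 - 1 = 79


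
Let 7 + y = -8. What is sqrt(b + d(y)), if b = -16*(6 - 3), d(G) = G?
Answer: 3*I*sqrt(7) ≈ 7.9373*I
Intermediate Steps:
y = -15 (y = -7 - 8 = -15)
b = -48 (b = -16*3 = -48)
sqrt(b + d(y)) = sqrt(-48 - 15) = sqrt(-63) = 3*I*sqrt(7)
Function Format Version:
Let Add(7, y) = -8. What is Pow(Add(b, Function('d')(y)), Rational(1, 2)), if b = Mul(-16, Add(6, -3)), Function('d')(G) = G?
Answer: Mul(3, I, Pow(7, Rational(1, 2))) ≈ Mul(7.9373, I)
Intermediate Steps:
y = -15 (y = Add(-7, -8) = -15)
b = -48 (b = Mul(-16, 3) = -48)
Pow(Add(b, Function('d')(y)), Rational(1, 2)) = Pow(Add(-48, -15), Rational(1, 2)) = Pow(-63, Rational(1, 2)) = Mul(3, I, Pow(7, Rational(1, 2)))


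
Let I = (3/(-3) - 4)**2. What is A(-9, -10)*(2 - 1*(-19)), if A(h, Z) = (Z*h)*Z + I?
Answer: -18375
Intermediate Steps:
I = 25 (I = (3*(-1/3) - 4)**2 = (-1 - 4)**2 = (-5)**2 = 25)
A(h, Z) = 25 + h*Z**2 (A(h, Z) = (Z*h)*Z + 25 = h*Z**2 + 25 = 25 + h*Z**2)
A(-9, -10)*(2 - 1*(-19)) = (25 - 9*(-10)**2)*(2 - 1*(-19)) = (25 - 9*100)*(2 + 19) = (25 - 900)*21 = -875*21 = -18375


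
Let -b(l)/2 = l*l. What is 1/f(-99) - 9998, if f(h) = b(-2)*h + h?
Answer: -6928613/693 ≈ -9998.0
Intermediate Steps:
b(l) = -2*l² (b(l) = -2*l*l = -2*l²)
f(h) = -7*h (f(h) = (-2*(-2)²)*h + h = (-2*4)*h + h = -8*h + h = -7*h)
1/f(-99) - 9998 = 1/(-7*(-99)) - 9998 = 1/693 - 9998 = -6928613/693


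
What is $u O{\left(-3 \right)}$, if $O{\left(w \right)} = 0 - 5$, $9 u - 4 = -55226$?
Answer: $\frac{276110}{9} \approx 30679.0$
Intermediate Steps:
$u = - \frac{55222}{9}$ ($u = \frac{4}{9} + \frac{1}{9} \left(-55226\right) = \frac{4}{9} - \frac{55226}{9} = - \frac{55222}{9} \approx -6135.8$)
$O{\left(w \right)} = -5$ ($O{\left(w \right)} = 0 - 5 = -5$)
$u O{\left(-3 \right)} = \left(- \frac{55222}{9}\right) \left(-5\right) = \frac{276110}{9}$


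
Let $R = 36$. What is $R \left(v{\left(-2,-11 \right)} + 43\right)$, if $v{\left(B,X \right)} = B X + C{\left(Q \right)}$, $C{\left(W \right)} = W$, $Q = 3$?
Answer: $2448$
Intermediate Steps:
$v{\left(B,X \right)} = 3 + B X$ ($v{\left(B,X \right)} = B X + 3 = 3 + B X$)
$R \left(v{\left(-2,-11 \right)} + 43\right) = 36 \left(\left(3 - -22\right) + 43\right) = 36 \left(\left(3 + 22\right) + 43\right) = 36 \left(25 + 43\right) = 36 \cdot 68 = 2448$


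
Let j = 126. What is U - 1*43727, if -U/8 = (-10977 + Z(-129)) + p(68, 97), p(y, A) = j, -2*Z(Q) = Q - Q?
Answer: 43081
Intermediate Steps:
Z(Q) = 0 (Z(Q) = -(Q - Q)/2 = -½*0 = 0)
p(y, A) = 126
U = 86808 (U = -8*((-10977 + 0) + 126) = -8*(-10977 + 126) = -8*(-10851) = 86808)
U - 1*43727 = 86808 - 1*43727 = 86808 - 43727 = 43081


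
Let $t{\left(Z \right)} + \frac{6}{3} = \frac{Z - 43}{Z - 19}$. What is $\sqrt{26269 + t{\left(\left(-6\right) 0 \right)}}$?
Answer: $\frac{2 \sqrt{2370801}}{19} \approx 162.08$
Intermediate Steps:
$t{\left(Z \right)} = -2 + \frac{-43 + Z}{-19 + Z}$ ($t{\left(Z \right)} = -2 + \frac{Z - 43}{Z - 19} = -2 + \frac{-43 + Z}{-19 + Z}$)
$\sqrt{26269 + t{\left(\left(-6\right) 0 \right)}} = \sqrt{26269 + \frac{-5 - \left(-6\right) 0}{-19 - 0}} = \sqrt{26269 + \frac{-5 - 0}{-19 + 0}} = \sqrt{26269 + \frac{-5 + 0}{-19}} = \sqrt{26269 - - \frac{5}{19}} = \sqrt{26269 + \frac{5}{19}} = \sqrt{\frac{499116}{19}} = \frac{2 \sqrt{2370801}}{19}$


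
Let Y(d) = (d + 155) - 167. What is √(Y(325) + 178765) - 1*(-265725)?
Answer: 265725 + √179078 ≈ 2.6615e+5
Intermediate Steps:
Y(d) = -12 + d (Y(d) = (155 + d) - 167 = -12 + d)
√(Y(325) + 178765) - 1*(-265725) = √((-12 + 325) + 178765) - 1*(-265725) = √(313 + 178765) + 265725 = √179078 + 265725 = 265725 + √179078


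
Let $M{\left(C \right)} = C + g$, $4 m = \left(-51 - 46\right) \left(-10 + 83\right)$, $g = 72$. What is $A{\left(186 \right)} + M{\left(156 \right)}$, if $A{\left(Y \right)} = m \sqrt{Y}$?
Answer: $228 - \frac{7081 \sqrt{186}}{4} \approx -23915.0$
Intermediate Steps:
$m = - \frac{7081}{4}$ ($m = \frac{\left(-51 - 46\right) \left(-10 + 83\right)}{4} = \frac{\left(-97\right) 73}{4} = \frac{1}{4} \left(-7081\right) = - \frac{7081}{4} \approx -1770.3$)
$M{\left(C \right)} = 72 + C$ ($M{\left(C \right)} = C + 72 = 72 + C$)
$A{\left(Y \right)} = - \frac{7081 \sqrt{Y}}{4}$
$A{\left(186 \right)} + M{\left(156 \right)} = - \frac{7081 \sqrt{186}}{4} + \left(72 + 156\right) = - \frac{7081 \sqrt{186}}{4} + 228 = 228 - \frac{7081 \sqrt{186}}{4}$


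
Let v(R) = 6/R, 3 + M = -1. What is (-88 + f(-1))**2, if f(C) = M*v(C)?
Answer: 4096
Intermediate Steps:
M = -4 (M = -3 - 1 = -4)
f(C) = -24/C
(-88 + f(-1))**2 = (-88 - 24/(-1))**2 = (-88 - 24*(-1))**2 = (-88 + 24)**2 = (-64)**2 = 4096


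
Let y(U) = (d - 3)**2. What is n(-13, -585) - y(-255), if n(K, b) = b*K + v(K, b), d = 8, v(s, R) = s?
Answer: 7567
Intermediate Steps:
n(K, b) = K + K*b (n(K, b) = b*K + K = K*b + K = K + K*b)
y(U) = 25 (y(U) = (8 - 3)**2 = 5**2 = 25)
n(-13, -585) - y(-255) = -13*(1 - 585) - 1*25 = -13*(-584) - 25 = 7592 - 25 = 7567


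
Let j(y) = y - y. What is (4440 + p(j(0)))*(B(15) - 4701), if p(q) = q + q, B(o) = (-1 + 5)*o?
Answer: -20606040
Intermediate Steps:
j(y) = 0
B(o) = 4*o
p(q) = 2*q
(4440 + p(j(0)))*(B(15) - 4701) = (4440 + 2*0)*(4*15 - 4701) = (4440 + 0)*(60 - 4701) = 4440*(-4641) = -20606040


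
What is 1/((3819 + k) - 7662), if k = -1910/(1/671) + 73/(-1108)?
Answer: -1108/1424281997 ≈ -7.7794e-7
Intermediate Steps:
k = -1420023953/1108 (k = -1910/1/671 + 73*(-1/1108) = -1910*671 - 73/1108 = -1281610 - 73/1108 = -1420023953/1108 ≈ -1.2816e+6)
1/((3819 + k) - 7662) = 1/((3819 - 1420023953/1108) - 7662) = 1/(-1415792501/1108 - 7662) = 1/(-1424281997/1108) = -1108/1424281997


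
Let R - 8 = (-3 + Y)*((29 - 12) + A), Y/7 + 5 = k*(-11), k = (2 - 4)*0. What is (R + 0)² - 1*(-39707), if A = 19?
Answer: 1889307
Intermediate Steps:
k = 0 (k = -2*0 = 0)
Y = -35 (Y = -35 + 7*(0*(-11)) = -35 + 7*0 = -35 + 0 = -35)
R = -1360 (R = 8 + (-3 - 35)*((29 - 12) + 19) = 8 - 38*(17 + 19) = 8 - 38*36 = 8 - 1368 = -1360)
(R + 0)² - 1*(-39707) = (-1360 + 0)² - 1*(-39707) = (-1360)² + 39707 = 1849600 + 39707 = 1889307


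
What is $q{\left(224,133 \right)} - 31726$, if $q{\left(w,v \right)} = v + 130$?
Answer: $-31463$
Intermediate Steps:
$q{\left(w,v \right)} = 130 + v$
$q{\left(224,133 \right)} - 31726 = \left(130 + 133\right) - 31726 = 263 - 31726 = -31463$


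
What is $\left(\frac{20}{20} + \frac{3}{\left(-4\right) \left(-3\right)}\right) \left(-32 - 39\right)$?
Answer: $- \frac{355}{4} \approx -88.75$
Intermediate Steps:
$\left(\frac{20}{20} + \frac{3}{\left(-4\right) \left(-3\right)}\right) \left(-32 - 39\right) = \left(20 \cdot \frac{1}{20} + \frac{3}{12}\right) \left(-71\right) = \left(1 + 3 \cdot \frac{1}{12}\right) \left(-71\right) = \left(1 + \frac{1}{4}\right) \left(-71\right) = \frac{5}{4} \left(-71\right) = - \frac{355}{4}$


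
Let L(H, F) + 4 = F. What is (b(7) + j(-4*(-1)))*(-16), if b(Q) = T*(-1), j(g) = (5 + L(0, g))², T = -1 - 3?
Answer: -464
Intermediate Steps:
L(H, F) = -4 + F
T = -4
j(g) = (1 + g)² (j(g) = (5 + (-4 + g))² = (1 + g)²)
b(Q) = 4 (b(Q) = -4*(-1) = 4)
(b(7) + j(-4*(-1)))*(-16) = (4 + (1 - 4*(-1))²)*(-16) = (4 + (1 + 4)²)*(-16) = (4 + 5²)*(-16) = (4 + 25)*(-16) = 29*(-16) = -464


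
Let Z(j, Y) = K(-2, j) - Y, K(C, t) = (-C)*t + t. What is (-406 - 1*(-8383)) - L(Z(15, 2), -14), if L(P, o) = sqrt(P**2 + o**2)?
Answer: 7977 - sqrt(2045) ≈ 7931.8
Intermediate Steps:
K(C, t) = t - C*t (K(C, t) = -C*t + t = t - C*t)
Z(j, Y) = -Y + 3*j (Z(j, Y) = j*(1 - 1*(-2)) - Y = j*(1 + 2) - Y = j*3 - Y = 3*j - Y = -Y + 3*j)
(-406 - 1*(-8383)) - L(Z(15, 2), -14) = (-406 - 1*(-8383)) - sqrt((-1*2 + 3*15)**2 + (-14)**2) = (-406 + 8383) - sqrt((-2 + 45)**2 + 196) = 7977 - sqrt(43**2 + 196) = 7977 - sqrt(1849 + 196) = 7977 - sqrt(2045)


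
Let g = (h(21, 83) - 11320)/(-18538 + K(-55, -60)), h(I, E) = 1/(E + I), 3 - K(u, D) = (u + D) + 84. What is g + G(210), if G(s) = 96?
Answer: 185921215/1924416 ≈ 96.612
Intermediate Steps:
K(u, D) = -81 - D - u (K(u, D) = 3 - ((u + D) + 84) = 3 - ((D + u) + 84) = 3 - (84 + D + u) = 3 + (-84 - D - u) = -81 - D - u)
g = 1177279/1924416 (g = (1/(83 + 21) - 11320)/(-18538 + (-81 - 1*(-60) - 1*(-55))) = (1/104 - 11320)/(-18538 + (-81 + 60 + 55)) = (1/104 - 11320)/(-18538 + 34) = -1177279/104/(-18504) = -1177279/104*(-1/18504) = 1177279/1924416 ≈ 0.61176)
g + G(210) = 1177279/1924416 + 96 = 185921215/1924416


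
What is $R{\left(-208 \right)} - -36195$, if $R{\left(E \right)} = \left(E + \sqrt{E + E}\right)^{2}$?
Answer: $79043 - 1664 i \sqrt{26} \approx 79043.0 - 8484.8 i$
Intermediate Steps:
$R{\left(E \right)} = \left(E + \sqrt{2} \sqrt{E}\right)^{2}$ ($R{\left(E \right)} = \left(E + \sqrt{2 E}\right)^{2} = \left(E + \sqrt{2} \sqrt{E}\right)^{2}$)
$R{\left(-208 \right)} - -36195 = \left(-208 + \sqrt{2} \sqrt{-208}\right)^{2} - -36195 = \left(-208 + \sqrt{2} \cdot 4 i \sqrt{13}\right)^{2} + 36195 = \left(-208 + 4 i \sqrt{26}\right)^{2} + 36195 = 36195 + \left(-208 + 4 i \sqrt{26}\right)^{2}$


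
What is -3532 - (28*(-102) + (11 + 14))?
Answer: -701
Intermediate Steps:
-3532 - (28*(-102) + (11 + 14)) = -3532 - (-2856 + 25) = -3532 - 1*(-2831) = -3532 + 2831 = -701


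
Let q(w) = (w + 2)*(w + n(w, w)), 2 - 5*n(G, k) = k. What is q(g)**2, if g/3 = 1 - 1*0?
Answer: 196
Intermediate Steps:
n(G, k) = 2/5 - k/5
g = 3 (g = 3*(1 - 1*0) = 3*(1 + 0) = 3*1 = 3)
q(w) = (2 + w)*(2/5 + 4*w/5) (q(w) = (w + 2)*(w + (2/5 - w/5)) = (2 + w)*(2/5 + 4*w/5))
q(g)**2 = (4/5 + 2*3 + (4/5)*3**2)**2 = (4/5 + 6 + (4/5)*9)**2 = (4/5 + 6 + 36/5)**2 = 14**2 = 196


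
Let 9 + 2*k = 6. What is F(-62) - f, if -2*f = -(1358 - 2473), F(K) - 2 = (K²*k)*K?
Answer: 716103/2 ≈ 3.5805e+5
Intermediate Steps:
k = -3/2 (k = -9/2 + (½)*6 = -9/2 + 3 = -3/2 ≈ -1.5000)
F(K) = 2 - 3*K³/2 (F(K) = 2 + (K²*(-3/2))*K = 2 + (-3*K²/2)*K = 2 - 3*K³/2)
f = -1115/2 (f = -(-1)*(1358 - 2473)/2 = -(-1)*(-1115)/2 = -½*1115 = -1115/2 ≈ -557.50)
F(-62) - f = (2 - 3/2*(-62)³) - 1*(-1115/2) = (2 - 3/2*(-238328)) + 1115/2 = (2 + 357492) + 1115/2 = 357494 + 1115/2 = 716103/2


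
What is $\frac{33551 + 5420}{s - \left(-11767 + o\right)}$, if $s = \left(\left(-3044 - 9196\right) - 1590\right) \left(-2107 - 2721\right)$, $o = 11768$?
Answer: $\frac{38971}{66771239} \approx 0.00058365$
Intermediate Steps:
$s = 66771240$ ($s = \left(\left(-3044 - 9196\right) - 1590\right) \left(-4828\right) = \left(-12240 - 1590\right) \left(-4828\right) = \left(-13830\right) \left(-4828\right) = 66771240$)
$\frac{33551 + 5420}{s - \left(-11767 + o\right)} = \frac{33551 + 5420}{66771240 + \left(11767 - 11768\right)} = \frac{38971}{66771240 + \left(11767 - 11768\right)} = \frac{38971}{66771240 - 1} = \frac{38971}{66771239}$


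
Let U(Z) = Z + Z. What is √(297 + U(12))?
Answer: √321 ≈ 17.916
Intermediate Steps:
U(Z) = 2*Z
√(297 + U(12)) = √(297 + 2*12) = √(297 + 24) = √321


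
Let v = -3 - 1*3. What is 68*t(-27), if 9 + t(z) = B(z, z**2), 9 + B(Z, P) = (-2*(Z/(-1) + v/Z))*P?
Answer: -2700144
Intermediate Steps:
v = -6 (v = -3 - 3 = -6)
B(Z, P) = -9 + P*(2*Z + 12/Z) (B(Z, P) = -9 + (-2*(Z/(-1) - 6/Z))*P = -9 + (-2*(Z*(-1) - 6/Z))*P = -9 + (-2*(-Z - 6/Z))*P = -9 + (2*Z + 12/Z)*P = -9 + P*(2*Z + 12/Z))
t(z) = -18 + 2*z**3 + 12*z (t(z) = -9 + (-9 + 2*z**2*z + 12*z**2/z) = -9 + (-9 + 2*z**3 + 12*z) = -18 + 2*z**3 + 12*z)
68*t(-27) = 68*(-18 + 2*(-27)**3 + 12*(-27)) = 68*(-18 + 2*(-19683) - 324) = 68*(-18 - 39366 - 324) = 68*(-39708) = -2700144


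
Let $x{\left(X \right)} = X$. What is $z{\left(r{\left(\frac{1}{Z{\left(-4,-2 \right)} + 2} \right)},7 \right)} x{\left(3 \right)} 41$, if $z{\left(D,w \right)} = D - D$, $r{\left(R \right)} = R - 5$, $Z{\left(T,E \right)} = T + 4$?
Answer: $0$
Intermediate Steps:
$Z{\left(T,E \right)} = 4 + T$
$r{\left(R \right)} = -5 + R$ ($r{\left(R \right)} = R - 5 = -5 + R$)
$z{\left(D,w \right)} = 0$
$z{\left(r{\left(\frac{1}{Z{\left(-4,-2 \right)} + 2} \right)},7 \right)} x{\left(3 \right)} 41 = 0 \cdot 3 \cdot 41 = 0 \cdot 41 = 0$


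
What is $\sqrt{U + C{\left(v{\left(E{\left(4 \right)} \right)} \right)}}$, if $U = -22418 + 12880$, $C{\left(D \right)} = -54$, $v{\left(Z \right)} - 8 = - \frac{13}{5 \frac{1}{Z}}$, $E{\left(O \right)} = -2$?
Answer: $2 i \sqrt{2398} \approx 97.939 i$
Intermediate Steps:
$v{\left(Z \right)} = 8 - \frac{13 Z}{5}$ ($v{\left(Z \right)} = 8 - \frac{13}{5 \frac{1}{Z}} = 8 - 13 \frac{Z}{5} = 8 - \frac{13 Z}{5}$)
$U = -9538$
$\sqrt{U + C{\left(v{\left(E{\left(4 \right)} \right)} \right)}} = \sqrt{-9538 - 54} = \sqrt{-9592} = 2 i \sqrt{2398}$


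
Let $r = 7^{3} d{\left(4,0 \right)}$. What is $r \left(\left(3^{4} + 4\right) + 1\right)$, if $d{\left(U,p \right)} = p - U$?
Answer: $-117992$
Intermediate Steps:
$r = -1372$ ($r = 7^{3} \left(0 - 4\right) = 343 \left(0 - 4\right) = 343 \left(-4\right) = -1372$)
$r \left(\left(3^{4} + 4\right) + 1\right) = - 1372 \left(\left(3^{4} + 4\right) + 1\right) = - 1372 \left(\left(81 + 4\right) + 1\right) = - 1372 \left(85 + 1\right) = \left(-1372\right) 86 = -117992$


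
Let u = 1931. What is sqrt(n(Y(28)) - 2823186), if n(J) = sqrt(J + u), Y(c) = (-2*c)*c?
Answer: sqrt(-2823186 + 11*sqrt(3)) ≈ 1680.2*I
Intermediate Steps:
Y(c) = -2*c**2
n(J) = sqrt(1931 + J) (n(J) = sqrt(J + 1931) = sqrt(1931 + J))
sqrt(n(Y(28)) - 2823186) = sqrt(sqrt(1931 - 2*28**2) - 2823186) = sqrt(sqrt(1931 - 2*784) - 2823186) = sqrt(sqrt(1931 - 1568) - 2823186) = sqrt(sqrt(363) - 2823186) = sqrt(11*sqrt(3) - 2823186) = sqrt(-2823186 + 11*sqrt(3))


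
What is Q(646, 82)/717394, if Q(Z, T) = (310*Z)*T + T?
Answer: 8210701/358697 ≈ 22.890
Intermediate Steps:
Q(Z, T) = T + 310*T*Z (Q(Z, T) = 310*T*Z + T = T + 310*T*Z)
Q(646, 82)/717394 = (82*(1 + 310*646))/717394 = (82*(1 + 200260))*(1/717394) = (82*200261)*(1/717394) = 16421402*(1/717394) = 8210701/358697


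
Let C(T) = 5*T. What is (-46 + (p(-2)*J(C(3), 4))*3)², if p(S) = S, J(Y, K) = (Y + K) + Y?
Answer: 62500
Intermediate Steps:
J(Y, K) = K + 2*Y (J(Y, K) = (K + Y) + Y = K + 2*Y)
(-46 + (p(-2)*J(C(3), 4))*3)² = (-46 - 2*(4 + 2*(5*3))*3)² = (-46 - 2*(4 + 2*15)*3)² = (-46 - 2*(4 + 30)*3)² = (-46 - 2*34*3)² = (-46 - 68*3)² = (-46 - 204)² = (-250)² = 62500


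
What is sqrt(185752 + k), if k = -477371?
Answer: I*sqrt(291619) ≈ 540.02*I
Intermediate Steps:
sqrt(185752 + k) = sqrt(185752 - 477371) = sqrt(-291619) = I*sqrt(291619)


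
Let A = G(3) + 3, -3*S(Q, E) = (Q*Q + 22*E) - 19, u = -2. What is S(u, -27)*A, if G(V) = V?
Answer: 1218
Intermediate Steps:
S(Q, E) = 19/3 - 22*E/3 - Q²/3 (S(Q, E) = -((Q*Q + 22*E) - 19)/3 = -((Q² + 22*E) - 19)/3 = -(-19 + Q² + 22*E)/3 = 19/3 - 22*E/3 - Q²/3)
A = 6 (A = 3 + 3 = 6)
S(u, -27)*A = (19/3 - 22/3*(-27) - ⅓*(-2)²)*6 = (19/3 + 198 - ⅓*4)*6 = (19/3 + 198 - 4/3)*6 = 203*6 = 1218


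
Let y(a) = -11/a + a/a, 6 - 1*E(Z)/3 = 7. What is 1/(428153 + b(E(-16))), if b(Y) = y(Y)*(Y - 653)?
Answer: 3/1275275 ≈ 2.3524e-6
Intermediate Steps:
E(Z) = -3 (E(Z) = 18 - 3*7 = 18 - 21 = -3)
y(a) = 1 - 11/a (y(a) = -11/a + 1 = 1 - 11/a)
b(Y) = (-653 + Y)*(-11 + Y)/Y (b(Y) = ((-11 + Y)/Y)*(Y - 653) = ((-11 + Y)/Y)*(-653 + Y) = (-653 + Y)*(-11 + Y)/Y)
1/(428153 + b(E(-16))) = 1/(428153 + (-664 - 3 + 7183/(-3))) = 1/(428153 + (-664 - 3 + 7183*(-1/3))) = 1/(428153 + (-664 - 3 - 7183/3)) = 1/(428153 - 9184/3) = 1/(1275275/3) = 3/1275275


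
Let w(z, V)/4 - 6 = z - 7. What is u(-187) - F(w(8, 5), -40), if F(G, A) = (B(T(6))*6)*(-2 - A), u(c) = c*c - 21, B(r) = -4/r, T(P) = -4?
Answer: 34720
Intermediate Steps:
w(z, V) = -4 + 4*z (w(z, V) = 24 + 4*(z - 7) = 24 + 4*(-7 + z) = 24 + (-28 + 4*z) = -4 + 4*z)
u(c) = -21 + c² (u(c) = c² - 21 = -21 + c²)
F(G, A) = -12 - 6*A (F(G, A) = (-4/(-4)*6)*(-2 - A) = (-4*(-¼)*6)*(-2 - A) = (1*6)*(-2 - A) = 6*(-2 - A) = -12 - 6*A)
u(-187) - F(w(8, 5), -40) = (-21 + (-187)²) - (-12 - 6*(-40)) = (-21 + 34969) - (-12 + 240) = 34948 - 1*228 = 34948 - 228 = 34720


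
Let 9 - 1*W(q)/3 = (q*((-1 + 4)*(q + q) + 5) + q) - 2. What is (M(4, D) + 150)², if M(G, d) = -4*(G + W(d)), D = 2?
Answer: 188356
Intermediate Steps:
W(q) = 33 - 3*q - 3*q*(5 + 6*q) (W(q) = 27 - 3*((q*((-1 + 4)*(q + q) + 5) + q) - 2) = 27 - 3*((q*(3*(2*q) + 5) + q) - 2) = 27 - 3*((q*(6*q + 5) + q) - 2) = 27 - 3*((q*(5 + 6*q) + q) - 2) = 27 - 3*((q + q*(5 + 6*q)) - 2) = 27 - 3*(-2 + q + q*(5 + 6*q)) = 27 + (6 - 3*q - 3*q*(5 + 6*q)) = 33 - 3*q - 3*q*(5 + 6*q))
M(G, d) = -132 - 4*G + 72*d + 72*d² (M(G, d) = -4*(G + (33 - 18*d - 18*d²)) = -4*(33 + G - 18*d - 18*d²) = -132 - 4*G + 72*d + 72*d²)
(M(4, D) + 150)² = ((-132 - 4*4 + 72*2 + 72*2²) + 150)² = ((-132 - 16 + 144 + 72*4) + 150)² = ((-132 - 16 + 144 + 288) + 150)² = (284 + 150)² = 434² = 188356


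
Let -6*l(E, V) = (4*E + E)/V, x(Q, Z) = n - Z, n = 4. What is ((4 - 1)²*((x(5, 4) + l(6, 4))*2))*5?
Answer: -225/2 ≈ -112.50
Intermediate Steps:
x(Q, Z) = 4 - Z
l(E, V) = -5*E/(6*V) (l(E, V) = -(4*E + E)/(6*V) = -5*E/(6*V))
((4 - 1)²*((x(5, 4) + l(6, 4))*2))*5 = ((4 - 1)²*(((4 - 1*4) - ⅚*6/4)*2))*5 = (3²*(((4 - 4) - ⅚*6*¼)*2))*5 = (9*((0 - 5/4)*2))*5 = (9*(-5/4*2))*5 = (9*(-5/2))*5 = -45/2*5 = -225/2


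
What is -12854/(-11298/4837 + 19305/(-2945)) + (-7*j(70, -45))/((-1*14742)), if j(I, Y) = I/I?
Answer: 3672559938691/2540255094 ≈ 1445.7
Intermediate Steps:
j(I, Y) = 1
-12854/(-11298/4837 + 19305/(-2945)) + (-7*j(70, -45))/((-1*14742)) = -12854/(-11298/4837 + 19305/(-2945)) + (-7*1)/((-1*14742)) = -12854/(-11298*1/4837 + 19305*(-1/2945)) - 7/(-14742) = -12854/(-1614/691 - 3861/589) - 7*(-1/14742) = -12854/(-3618597/406999) + 1/2106 = -12854*(-406999/3618597) + 1/2106 = 5231565146/3618597 + 1/2106 = 3672559938691/2540255094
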